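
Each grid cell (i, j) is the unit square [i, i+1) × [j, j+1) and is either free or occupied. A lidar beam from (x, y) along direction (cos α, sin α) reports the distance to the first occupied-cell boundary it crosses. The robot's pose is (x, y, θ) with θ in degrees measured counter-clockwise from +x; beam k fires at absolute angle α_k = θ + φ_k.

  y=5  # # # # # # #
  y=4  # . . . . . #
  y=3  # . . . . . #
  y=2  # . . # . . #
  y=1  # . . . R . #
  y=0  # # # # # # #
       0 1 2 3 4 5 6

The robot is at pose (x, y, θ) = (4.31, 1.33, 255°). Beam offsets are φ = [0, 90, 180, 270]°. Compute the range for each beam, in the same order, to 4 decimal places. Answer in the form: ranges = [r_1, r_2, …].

ranges = [0.3416, 1.2750, 3.7995, 3.4268]

beam 1: φ=0°, α=255°
  direction (-0.2588, -0.9659); cell (4,1); t to first gridline: x 1.1977, y 0.3416 (then +3.8637 / +1.0353)
    (4,0) via y @ 0.3416  # hit
  → r_1 = 0.3416
beam 2: φ=90°, α=345°
  direction (0.9659, -0.2588); cell (4,1); t to first gridline: x 0.7143, y 1.2750 (then +1.0353 / +3.8637)
    (5,1) via x @ 0.7143
    (5,0) via y @ 1.2750  # hit
  → r_2 = 1.2750
beam 3: φ=180°, α=75°
  direction (0.2588, 0.9659); cell (4,1); t to first gridline: x 2.6660, y 0.6936 (then +3.8637 / +1.0353)
    (4,2) via y @ 0.6936
    (4,3) via y @ 1.7289
    (5,3) via x @ 2.6660
    (5,4) via y @ 2.7642
    (5,5) via y @ 3.7995  # hit
  → r_3 = 3.7995
beam 4: φ=270°, α=165°
  direction (-0.9659, 0.2588); cell (4,1); t to first gridline: x 0.3209, y 2.5887 (then +1.0353 / +3.8637)
    (3,1) via x @ 0.3209
    (2,1) via x @ 1.3562
    (1,1) via x @ 2.3915
    (1,2) via y @ 2.5887
    (0,2) via x @ 3.4268  # hit
  → r_4 = 3.4268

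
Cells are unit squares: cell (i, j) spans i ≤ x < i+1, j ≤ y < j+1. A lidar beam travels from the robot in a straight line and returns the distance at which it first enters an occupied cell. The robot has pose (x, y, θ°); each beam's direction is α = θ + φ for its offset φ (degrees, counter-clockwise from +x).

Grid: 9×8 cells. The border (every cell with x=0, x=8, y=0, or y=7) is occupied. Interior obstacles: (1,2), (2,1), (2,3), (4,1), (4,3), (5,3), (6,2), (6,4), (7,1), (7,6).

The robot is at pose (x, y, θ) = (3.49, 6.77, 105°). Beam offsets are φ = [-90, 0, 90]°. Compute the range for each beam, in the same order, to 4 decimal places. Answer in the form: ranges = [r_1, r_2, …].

beam 1: φ=-90°, α=15°
  cosα=0.9659 sinα=0.2588 | (3,6) | tMaxX 0.5280 tMaxY 0.8887 | tΔX 1.0353 tΔY 3.8637
    t=0.5280 [x] (4,6)
    t=0.8887 [y] (4,7) — stop
  → r_1 = 0.8887
beam 2: φ=0°, α=105°
  cosα=-0.2588 sinα=0.9659 | (3,6) | tMaxX 1.8932 tMaxY 0.2381 | tΔX 3.8637 tΔY 1.0353
    t=0.2381 [y] (3,7) — stop
  → r_2 = 0.2381
beam 3: φ=90°, α=195°
  cosα=-0.9659 sinα=-0.2588 | (3,6) | tMaxX 0.5073 tMaxY 2.9751 | tΔX 1.0353 tΔY 3.8637
    t=0.5073 [x] (2,6)
    t=1.5426 [x] (1,6)
    t=2.5778 [x] (0,6) — stop
  → r_3 = 2.5778

ranges = [0.8887, 0.2381, 2.5778]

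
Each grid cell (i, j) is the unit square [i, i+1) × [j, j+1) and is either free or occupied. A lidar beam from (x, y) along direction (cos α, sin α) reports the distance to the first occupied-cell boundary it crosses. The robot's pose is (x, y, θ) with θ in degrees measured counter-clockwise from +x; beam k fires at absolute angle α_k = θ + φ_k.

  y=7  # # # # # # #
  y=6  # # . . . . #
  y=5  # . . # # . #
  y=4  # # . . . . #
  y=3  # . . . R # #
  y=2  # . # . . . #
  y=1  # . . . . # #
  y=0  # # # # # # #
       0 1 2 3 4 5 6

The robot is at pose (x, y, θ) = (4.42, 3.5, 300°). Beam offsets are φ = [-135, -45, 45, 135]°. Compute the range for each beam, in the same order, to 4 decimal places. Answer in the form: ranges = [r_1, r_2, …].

beam 1: φ=-135°, α=165°
  d=(-0.9659,0.2588)  start (4,3)  tX=0.4348 tY=1.9319  stride 1/|dx|=1.0353 1/|dy|=3.8637
    cross x-line → (3,3), t=0.4348
    cross x-line → (2,3), t=1.4701
    cross y-line → (2,4), t=1.9319
    cross x-line → (1,4), t=2.5054 (wall)
  → r_1 = 2.5054
beam 2: φ=-45°, α=255°
  d=(-0.2588,-0.9659)  start (4,3)  tX=1.6228 tY=0.5176  stride 1/|dx|=3.8637 1/|dy|=1.0353
    cross y-line → (4,2), t=0.5176
    cross y-line → (4,1), t=1.5529
    cross x-line → (3,1), t=1.6228
    cross y-line → (3,0), t=2.5882 (wall)
  → r_2 = 2.5882
beam 3: φ=45°, α=345°
  d=(0.9659,-0.2588)  start (4,3)  tX=0.6005 tY=1.9319  stride 1/|dx|=1.0353 1/|dy|=3.8637
    cross x-line → (5,3), t=0.6005 (wall)
  → r_3 = 0.6005
beam 4: φ=135°, α=75°
  d=(0.2588,0.9659)  start (4,3)  tX=2.2409 tY=0.5176  stride 1/|dx|=3.8637 1/|dy|=1.0353
    cross y-line → (4,4), t=0.5176
    cross y-line → (4,5), t=1.5529 (wall)
  → r_4 = 1.5529

ranges = [2.5054, 2.5882, 0.6005, 1.5529]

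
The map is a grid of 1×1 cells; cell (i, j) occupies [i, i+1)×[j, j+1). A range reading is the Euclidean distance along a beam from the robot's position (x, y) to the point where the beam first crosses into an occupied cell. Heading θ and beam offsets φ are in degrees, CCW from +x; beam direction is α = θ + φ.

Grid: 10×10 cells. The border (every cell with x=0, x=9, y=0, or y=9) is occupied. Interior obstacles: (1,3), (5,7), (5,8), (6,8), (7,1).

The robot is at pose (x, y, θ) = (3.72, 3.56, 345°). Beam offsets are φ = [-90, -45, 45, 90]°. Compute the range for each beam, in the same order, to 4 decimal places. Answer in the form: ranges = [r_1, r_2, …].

ranges = [2.6503, 2.9560, 6.0968, 4.9455]

beam 1: φ=-90°, α=255°
  cosα=-0.2588 sinα=-0.9659 | (3,3) | tMaxX 2.7819 tMaxY 0.5798 | tΔX 3.8637 tΔY 1.0353
    t=0.5798 [y] (3,2)
    t=1.6150 [y] (3,1)
    t=2.6503 [y] (3,0) — stop
  → r_1 = 2.6503
beam 2: φ=-45°, α=300°
  cosα=0.5000 sinα=-0.8660 | (3,3) | tMaxX 0.5600 tMaxY 0.6466 | tΔX 2.0000 tΔY 1.1547
    t=0.5600 [x] (4,3)
    t=0.6466 [y] (4,2)
    t=1.8013 [y] (4,1)
    t=2.5600 [x] (5,1)
    t=2.9560 [y] (5,0) — stop
  → r_2 = 2.9560
beam 3: φ=45°, α=30°
  cosα=0.8660 sinα=0.5000 | (3,3) | tMaxX 0.3233 tMaxY 0.8800 | tΔX 1.1547 tΔY 2.0000
    t=0.3233 [x] (4,3)
    t=0.8800 [y] (4,4)
    t=1.4780 [x] (5,4)
    t=2.6327 [x] (6,4)
    t=2.8800 [y] (6,5)
    t=3.7874 [x] (7,5)
    t=4.8800 [y] (7,6)
    t=4.9421 [x] (8,6)
    t=6.0968 [x] (9,6) — stop
  → r_3 = 6.0968
beam 4: φ=90°, α=75°
  cosα=0.2588 sinα=0.9659 | (3,3) | tMaxX 1.0818 tMaxY 0.4555 | tΔX 3.8637 tΔY 1.0353
    t=0.4555 [y] (3,4)
    t=1.0818 [x] (4,4)
    t=1.4908 [y] (4,5)
    t=2.5261 [y] (4,6)
    t=3.5614 [y] (4,7)
    t=4.5966 [y] (4,8)
    t=4.9455 [x] (5,8) — stop
  → r_4 = 4.9455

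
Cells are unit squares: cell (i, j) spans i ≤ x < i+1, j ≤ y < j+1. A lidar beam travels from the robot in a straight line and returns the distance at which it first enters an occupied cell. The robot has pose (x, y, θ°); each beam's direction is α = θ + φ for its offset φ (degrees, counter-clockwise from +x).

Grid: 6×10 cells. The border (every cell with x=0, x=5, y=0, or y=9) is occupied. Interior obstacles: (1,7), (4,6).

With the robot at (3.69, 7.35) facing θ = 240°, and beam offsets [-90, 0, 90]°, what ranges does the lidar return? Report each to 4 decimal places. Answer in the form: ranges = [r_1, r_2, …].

ranges = [3.1061, 5.3800, 0.7000]

beam 1: φ=-90°, α=150°
  dir = (cos 150°, sin 150°) = (-0.8660, 0.5000); from cell (3,7)
  next x-line at t=0.7967, next y-line at t=1.3000; Δt_x=1.1547, Δt_y=2.0000
    x: enter (2,7) at t=0.7967
    y: enter (2,8) at t=1.3000
    x: enter (1,8) at t=1.9514
    x: enter (0,8) at t=3.1061 ← occupied
  → r_1 = 3.1061
beam 2: φ=0°, α=240°
  dir = (cos 240°, sin 240°) = (-0.5000, -0.8660); from cell (3,7)
  next x-line at t=1.3800, next y-line at t=0.4041; Δt_x=2.0000, Δt_y=1.1547
    y: enter (3,6) at t=0.4041
    x: enter (2,6) at t=1.3800
    y: enter (2,5) at t=1.5588
    y: enter (2,4) at t=2.7135
    x: enter (1,4) at t=3.3800
    y: enter (1,3) at t=3.8682
    y: enter (1,2) at t=5.0229
    x: enter (0,2) at t=5.3800 ← occupied
  → r_2 = 5.3800
beam 3: φ=90°, α=330°
  dir = (cos 330°, sin 330°) = (0.8660, -0.5000); from cell (3,7)
  next x-line at t=0.3580, next y-line at t=0.7000; Δt_x=1.1547, Δt_y=2.0000
    x: enter (4,7) at t=0.3580
    y: enter (4,6) at t=0.7000 ← occupied
  → r_3 = 0.7000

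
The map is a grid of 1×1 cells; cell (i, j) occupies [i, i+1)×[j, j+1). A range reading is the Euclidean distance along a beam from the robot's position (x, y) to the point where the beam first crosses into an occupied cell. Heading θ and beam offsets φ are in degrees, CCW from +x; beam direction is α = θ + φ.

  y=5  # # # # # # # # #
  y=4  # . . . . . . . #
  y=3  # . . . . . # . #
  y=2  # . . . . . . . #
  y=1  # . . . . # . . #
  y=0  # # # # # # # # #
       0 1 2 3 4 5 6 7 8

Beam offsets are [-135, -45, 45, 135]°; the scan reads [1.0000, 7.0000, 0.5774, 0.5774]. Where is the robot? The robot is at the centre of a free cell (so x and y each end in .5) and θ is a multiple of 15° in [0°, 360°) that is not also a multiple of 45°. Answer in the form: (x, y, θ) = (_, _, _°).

Candidates: 26 free-cell centres × 16 headings = 416 poses. Raycast each; keep the one whose scan matches to 4 dp.
  (2.5, 1.5, 75°): beam 1 = 0.5774 ≠ 1.0000 ✗
  (7.5, 1.5, 15°): beam 1 = 0.5774 ≠ 1.0000 ✗
  (1.5, 1.5, 210°): beam 1 = 3.6235 ≠ 1.0000 ✗
  …
  (7.5, 1.5, 195°): r_1=1.0000, r_2=7.0000, r_3=0.5774, r_4=0.5774 — all match ✓
No second candidate reproduces the full scan.

(x, y, θ) = (7.5, 1.5, 195°)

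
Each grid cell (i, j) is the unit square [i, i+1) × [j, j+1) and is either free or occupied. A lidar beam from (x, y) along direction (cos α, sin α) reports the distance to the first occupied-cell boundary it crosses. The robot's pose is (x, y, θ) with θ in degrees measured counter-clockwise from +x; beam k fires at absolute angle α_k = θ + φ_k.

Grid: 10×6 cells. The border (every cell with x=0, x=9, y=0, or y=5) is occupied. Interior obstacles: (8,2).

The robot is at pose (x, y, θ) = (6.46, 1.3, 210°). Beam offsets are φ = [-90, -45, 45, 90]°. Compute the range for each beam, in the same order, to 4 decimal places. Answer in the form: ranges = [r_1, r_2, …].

beam 1: φ=-90°, α=120°
  dir = (cos 120°, sin 120°) = (-0.5000, 0.8660); from cell (6,1)
  next x-line at t=0.9200, next y-line at t=0.8083; Δt_x=2.0000, Δt_y=1.1547
    y: enter (6,2) at t=0.8083
    x: enter (5,2) at t=0.9200
    y: enter (5,3) at t=1.9630
    x: enter (4,3) at t=2.9200
    y: enter (4,4) at t=3.1177
    y: enter (4,5) at t=4.2724 ← occupied
  → r_1 = 4.2724
beam 2: φ=-45°, α=165°
  dir = (cos 165°, sin 165°) = (-0.9659, 0.2588); from cell (6,1)
  next x-line at t=0.4762, next y-line at t=2.7046; Δt_x=1.0353, Δt_y=3.8637
    x: enter (5,1) at t=0.4762
    x: enter (4,1) at t=1.5115
    x: enter (3,1) at t=2.5468
    y: enter (3,2) at t=2.7046
    x: enter (2,2) at t=3.5821
    x: enter (1,2) at t=4.6173
    x: enter (0,2) at t=5.6526 ← occupied
  → r_2 = 5.6526
beam 3: φ=45°, α=255°
  dir = (cos 255°, sin 255°) = (-0.2588, -0.9659); from cell (6,1)
  next x-line at t=1.7773, next y-line at t=0.3106; Δt_x=3.8637, Δt_y=1.0353
    y: enter (6,0) at t=0.3106 ← occupied
  → r_3 = 0.3106
beam 4: φ=90°, α=300°
  dir = (cos 300°, sin 300°) = (0.5000, -0.8660); from cell (6,1)
  next x-line at t=1.0800, next y-line at t=0.3464; Δt_x=2.0000, Δt_y=1.1547
    y: enter (6,0) at t=0.3464 ← occupied
  → r_4 = 0.3464

ranges = [4.2724, 5.6526, 0.3106, 0.3464]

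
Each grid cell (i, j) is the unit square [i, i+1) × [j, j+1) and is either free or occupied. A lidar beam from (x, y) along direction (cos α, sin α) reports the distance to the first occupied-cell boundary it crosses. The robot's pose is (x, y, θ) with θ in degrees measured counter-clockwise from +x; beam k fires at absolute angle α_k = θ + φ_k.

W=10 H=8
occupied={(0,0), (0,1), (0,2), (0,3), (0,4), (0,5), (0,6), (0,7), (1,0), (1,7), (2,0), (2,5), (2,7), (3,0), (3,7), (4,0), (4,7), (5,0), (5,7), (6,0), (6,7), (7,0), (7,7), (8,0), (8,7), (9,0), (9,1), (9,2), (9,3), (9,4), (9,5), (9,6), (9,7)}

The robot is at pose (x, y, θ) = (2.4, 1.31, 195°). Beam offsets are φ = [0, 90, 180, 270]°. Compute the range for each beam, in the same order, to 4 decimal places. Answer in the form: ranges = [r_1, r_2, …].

ranges = [1.1977, 0.3209, 6.8328, 5.4092]

beam 1: φ=0°, α=195°
  cosα=-0.9659 sinα=-0.2588 | (2,1) | tMaxX 0.4141 tMaxY 1.1977 | tΔX 1.0353 tΔY 3.8637
    t=0.4141 [x] (1,1)
    t=1.1977 [y] (1,0) — stop
  → r_1 = 1.1977
beam 2: φ=90°, α=285°
  cosα=0.2588 sinα=-0.9659 | (2,1) | tMaxX 2.3182 tMaxY 0.3209 | tΔX 3.8637 tΔY 1.0353
    t=0.3209 [y] (2,0) — stop
  → r_2 = 0.3209
beam 3: φ=180°, α=15°
  cosα=0.9659 sinα=0.2588 | (2,1) | tMaxX 0.6212 tMaxY 2.6660 | tΔX 1.0353 tΔY 3.8637
    t=0.6212 [x] (3,1)
    t=1.6564 [x] (4,1)
    t=2.6660 [y] (4,2)
    t=2.6917 [x] (5,2)
    t=3.7270 [x] (6,2)
    t=4.7623 [x] (7,2)
    t=5.7975 [x] (8,2)
    t=6.5297 [y] (8,3)
    t=6.8328 [x] (9,3) — stop
  → r_3 = 6.8328
beam 4: φ=270°, α=105°
  cosα=-0.2588 sinα=0.9659 | (2,1) | tMaxX 1.5455 tMaxY 0.7143 | tΔX 3.8637 tΔY 1.0353
    t=0.7143 [y] (2,2)
    t=1.5455 [x] (1,2)
    t=1.7496 [y] (1,3)
    t=2.7849 [y] (1,4)
    t=3.8202 [y] (1,5)
    t=4.8554 [y] (1,6)
    t=5.4092 [x] (0,6) — stop
  → r_4 = 5.4092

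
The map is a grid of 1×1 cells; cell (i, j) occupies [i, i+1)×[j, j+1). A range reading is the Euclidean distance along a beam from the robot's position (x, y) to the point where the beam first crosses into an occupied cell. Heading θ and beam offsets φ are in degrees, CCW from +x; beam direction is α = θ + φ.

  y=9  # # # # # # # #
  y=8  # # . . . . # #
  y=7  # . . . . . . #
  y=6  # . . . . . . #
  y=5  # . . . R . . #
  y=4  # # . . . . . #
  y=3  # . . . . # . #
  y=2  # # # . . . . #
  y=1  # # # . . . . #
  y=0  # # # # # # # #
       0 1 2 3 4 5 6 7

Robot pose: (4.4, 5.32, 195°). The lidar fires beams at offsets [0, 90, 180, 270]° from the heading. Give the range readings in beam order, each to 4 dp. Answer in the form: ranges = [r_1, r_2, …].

beam 1: φ=0°, α=195°
  dir = (cos 195°, sin 195°) = (-0.9659, -0.2588); from cell (4,5)
  next x-line at t=0.4141, next y-line at t=1.2364; Δt_x=1.0353, Δt_y=3.8637
    x: enter (3,5) at t=0.4141
    y: enter (3,4) at t=1.2364
    x: enter (2,4) at t=1.4494
    x: enter (1,4) at t=2.4847 ← occupied
  → r_1 = 2.4847
beam 2: φ=90°, α=285°
  dir = (cos 285°, sin 285°) = (0.2588, -0.9659); from cell (4,5)
  next x-line at t=2.3182, next y-line at t=0.3313; Δt_x=3.8637, Δt_y=1.0353
    y: enter (4,4) at t=0.3313
    y: enter (4,3) at t=1.3666
    x: enter (5,3) at t=2.3182 ← occupied
  → r_2 = 2.3182
beam 3: φ=180°, α=15°
  dir = (cos 15°, sin 15°) = (0.9659, 0.2588); from cell (4,5)
  next x-line at t=0.6212, next y-line at t=2.6273; Δt_x=1.0353, Δt_y=3.8637
    x: enter (5,5) at t=0.6212
    x: enter (6,5) at t=1.6564
    y: enter (6,6) at t=2.6273
    x: enter (7,6) at t=2.6917 ← occupied
  → r_3 = 2.6917
beam 4: φ=270°, α=105°
  dir = (cos 105°, sin 105°) = (-0.2588, 0.9659); from cell (4,5)
  next x-line at t=1.5455, next y-line at t=0.7040; Δt_x=3.8637, Δt_y=1.0353
    y: enter (4,6) at t=0.7040
    x: enter (3,6) at t=1.5455
    y: enter (3,7) at t=1.7393
    y: enter (3,8) at t=2.7745
    y: enter (3,9) at t=3.8098 ← occupied
  → r_4 = 3.8098

ranges = [2.4847, 2.3182, 2.6917, 3.8098]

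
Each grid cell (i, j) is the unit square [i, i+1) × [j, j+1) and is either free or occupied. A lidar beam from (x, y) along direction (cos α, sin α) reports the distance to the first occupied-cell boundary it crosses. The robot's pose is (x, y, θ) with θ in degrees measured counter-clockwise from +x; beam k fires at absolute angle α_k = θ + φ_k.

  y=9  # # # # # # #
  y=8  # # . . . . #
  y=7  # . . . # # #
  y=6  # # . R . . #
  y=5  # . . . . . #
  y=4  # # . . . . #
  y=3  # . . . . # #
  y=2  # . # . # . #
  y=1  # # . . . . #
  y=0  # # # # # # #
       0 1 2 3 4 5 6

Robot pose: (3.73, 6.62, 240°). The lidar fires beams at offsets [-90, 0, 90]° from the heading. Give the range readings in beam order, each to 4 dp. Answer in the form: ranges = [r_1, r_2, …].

ranges = [2.7600, 5.3347, 2.6212]

beam 1: φ=-90°, α=150°
  cosα=-0.8660 sinα=0.5000 | (3,6) | tMaxX 0.8429 tMaxY 0.7600 | tΔX 1.1547 tΔY 2.0000
    t=0.7600 [y] (3,7)
    t=0.8429 [x] (2,7)
    t=1.9976 [x] (1,7)
    t=2.7600 [y] (1,8) — stop
  → r_1 = 2.7600
beam 2: φ=0°, α=240°
  cosα=-0.5000 sinα=-0.8660 | (3,6) | tMaxX 1.4600 tMaxY 0.7159 | tΔX 2.0000 tΔY 1.1547
    t=0.7159 [y] (3,5)
    t=1.4600 [x] (2,5)
    t=1.8706 [y] (2,4)
    t=3.0253 [y] (2,3)
    t=3.4600 [x] (1,3)
    t=4.1800 [y] (1,2)
    t=5.3347 [y] (1,1) — stop
  → r_2 = 5.3347
beam 3: φ=90°, α=330°
  cosα=0.8660 sinα=-0.5000 | (3,6) | tMaxX 0.3118 tMaxY 1.2400 | tΔX 1.1547 tΔY 2.0000
    t=0.3118 [x] (4,6)
    t=1.2400 [y] (4,5)
    t=1.4665 [x] (5,5)
    t=2.6212 [x] (6,5) — stop
  → r_3 = 2.6212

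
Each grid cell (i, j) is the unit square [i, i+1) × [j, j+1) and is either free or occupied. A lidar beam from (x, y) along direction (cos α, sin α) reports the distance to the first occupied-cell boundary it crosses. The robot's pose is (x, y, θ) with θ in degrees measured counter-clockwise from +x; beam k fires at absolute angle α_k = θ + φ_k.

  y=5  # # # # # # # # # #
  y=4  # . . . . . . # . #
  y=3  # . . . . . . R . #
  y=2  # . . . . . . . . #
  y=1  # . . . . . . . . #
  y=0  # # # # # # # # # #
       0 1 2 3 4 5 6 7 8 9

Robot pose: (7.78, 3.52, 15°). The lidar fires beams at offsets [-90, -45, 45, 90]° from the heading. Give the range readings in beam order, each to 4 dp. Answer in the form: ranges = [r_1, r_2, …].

beam 1: φ=-90°, α=285°
  direction (0.2588, -0.9659); cell (7,3); t to first gridline: x 0.8500, y 0.5383 (then +3.8637 / +1.0353)
    (7,2) via y @ 0.5383
    (8,2) via x @ 0.8500
    (8,1) via y @ 1.5736
    (8,0) via y @ 2.6089  # hit
  → r_1 = 2.6089
beam 2: φ=-45°, α=330°
  direction (0.8660, -0.5000); cell (7,3); t to first gridline: x 0.2540, y 1.0400 (then +1.1547 / +2.0000)
    (8,3) via x @ 0.2540
    (8,2) via y @ 1.0400
    (9,2) via x @ 1.4087  # hit
  → r_2 = 1.4087
beam 3: φ=45°, α=60°
  direction (0.5000, 0.8660); cell (7,3); t to first gridline: x 0.4400, y 0.5543 (then +2.0000 / +1.1547)
    (8,3) via x @ 0.4400
    (8,4) via y @ 0.5543
    (8,5) via y @ 1.7090  # hit
  → r_3 = 1.7090
beam 4: φ=90°, α=105°
  direction (-0.2588, 0.9659); cell (7,3); t to first gridline: x 3.0137, y 0.4969 (then +3.8637 / +1.0353)
    (7,4) via y @ 0.4969  # hit
  → r_4 = 0.4969

ranges = [2.6089, 1.4087, 1.7090, 0.4969]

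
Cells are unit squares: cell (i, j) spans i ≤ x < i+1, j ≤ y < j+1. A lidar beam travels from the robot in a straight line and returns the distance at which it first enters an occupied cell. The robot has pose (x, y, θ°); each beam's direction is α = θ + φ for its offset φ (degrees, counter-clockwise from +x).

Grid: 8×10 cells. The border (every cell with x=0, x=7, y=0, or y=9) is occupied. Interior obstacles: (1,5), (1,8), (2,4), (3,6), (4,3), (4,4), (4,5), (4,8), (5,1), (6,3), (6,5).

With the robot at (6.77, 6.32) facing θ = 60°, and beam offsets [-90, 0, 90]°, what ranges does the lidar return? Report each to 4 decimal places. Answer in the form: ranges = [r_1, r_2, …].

ranges = [0.2656, 0.4600, 5.3600]

beam 1: φ=-90°, α=330°
  cosα=0.8660 sinα=-0.5000 | (6,6) | tMaxX 0.2656 tMaxY 0.6400 | tΔX 1.1547 tΔY 2.0000
    t=0.2656 [x] (7,6) — stop
  → r_1 = 0.2656
beam 2: φ=0°, α=60°
  cosα=0.5000 sinα=0.8660 | (6,6) | tMaxX 0.4600 tMaxY 0.7852 | tΔX 2.0000 tΔY 1.1547
    t=0.4600 [x] (7,6) — stop
  → r_2 = 0.4600
beam 3: φ=90°, α=150°
  cosα=-0.8660 sinα=0.5000 | (6,6) | tMaxX 0.8891 tMaxY 1.3600 | tΔX 1.1547 tΔY 2.0000
    t=0.8891 [x] (5,6)
    t=1.3600 [y] (5,7)
    t=2.0438 [x] (4,7)
    t=3.1985 [x] (3,7)
    t=3.3600 [y] (3,8)
    t=4.3532 [x] (2,8)
    t=5.3600 [y] (2,9) — stop
  → r_3 = 5.3600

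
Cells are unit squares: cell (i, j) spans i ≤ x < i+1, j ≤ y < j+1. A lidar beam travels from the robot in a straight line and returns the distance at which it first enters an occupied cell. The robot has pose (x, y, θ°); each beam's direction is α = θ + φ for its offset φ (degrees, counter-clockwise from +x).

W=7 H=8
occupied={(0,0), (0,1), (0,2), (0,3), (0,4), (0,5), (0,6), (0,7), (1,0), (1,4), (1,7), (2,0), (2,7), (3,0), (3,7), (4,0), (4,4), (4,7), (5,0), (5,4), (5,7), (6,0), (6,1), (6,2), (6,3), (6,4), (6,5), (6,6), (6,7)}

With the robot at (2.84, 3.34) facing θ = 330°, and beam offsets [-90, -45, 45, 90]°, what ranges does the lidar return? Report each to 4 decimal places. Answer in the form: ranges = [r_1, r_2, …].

ranges = [2.7020, 2.4225, 2.5500, 4.2262]

beam 1: φ=-90°, α=240°
  dir = (cos 240°, sin 240°) = (-0.5000, -0.8660); from cell (2,3)
  next x-line at t=1.6800, next y-line at t=0.3926; Δt_x=2.0000, Δt_y=1.1547
    y: enter (2,2) at t=0.3926
    y: enter (2,1) at t=1.5473
    x: enter (1,1) at t=1.6800
    y: enter (1,0) at t=2.7020 ← occupied
  → r_1 = 2.7020
beam 2: φ=-45°, α=285°
  dir = (cos 285°, sin 285°) = (0.2588, -0.9659); from cell (2,3)
  next x-line at t=0.6182, next y-line at t=0.3520; Δt_x=3.8637, Δt_y=1.0353
    y: enter (2,2) at t=0.3520
    x: enter (3,2) at t=0.6182
    y: enter (3,1) at t=1.3873
    y: enter (3,0) at t=2.4225 ← occupied
  → r_2 = 2.4225
beam 3: φ=45°, α=15°
  dir = (cos 15°, sin 15°) = (0.9659, 0.2588); from cell (2,3)
  next x-line at t=0.1656, next y-line at t=2.5500; Δt_x=1.0353, Δt_y=3.8637
    x: enter (3,3) at t=0.1656
    x: enter (4,3) at t=1.2009
    x: enter (5,3) at t=2.2362
    y: enter (5,4) at t=2.5500 ← occupied
  → r_3 = 2.5500
beam 4: φ=90°, α=60°
  dir = (cos 60°, sin 60°) = (0.5000, 0.8660); from cell (2,3)
  next x-line at t=0.3200, next y-line at t=0.7621; Δt_x=2.0000, Δt_y=1.1547
    x: enter (3,3) at t=0.3200
    y: enter (3,4) at t=0.7621
    y: enter (3,5) at t=1.9168
    x: enter (4,5) at t=2.3200
    y: enter (4,6) at t=3.0715
    y: enter (4,7) at t=4.2262 ← occupied
  → r_4 = 4.2262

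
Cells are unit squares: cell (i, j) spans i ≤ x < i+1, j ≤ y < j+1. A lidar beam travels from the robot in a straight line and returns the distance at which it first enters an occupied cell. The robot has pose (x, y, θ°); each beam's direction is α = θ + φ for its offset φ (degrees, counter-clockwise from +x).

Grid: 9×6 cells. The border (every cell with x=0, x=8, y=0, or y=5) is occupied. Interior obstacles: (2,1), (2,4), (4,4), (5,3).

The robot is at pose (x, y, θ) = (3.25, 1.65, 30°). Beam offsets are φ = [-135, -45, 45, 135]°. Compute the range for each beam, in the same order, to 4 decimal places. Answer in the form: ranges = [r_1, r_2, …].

beam 1: φ=-135°, α=255°
  cosα=-0.2588 sinα=-0.9659 | (3,1) | tMaxX 0.9659 tMaxY 0.6729 | tΔX 3.8637 tΔY 1.0353
    t=0.6729 [y] (3,0) — stop
  → r_1 = 0.6729
beam 2: φ=-45°, α=345°
  cosα=0.9659 sinα=-0.2588 | (3,1) | tMaxX 0.7765 tMaxY 2.5114 | tΔX 1.0353 tΔY 3.8637
    t=0.7765 [x] (4,1)
    t=1.8117 [x] (5,1)
    t=2.5114 [y] (5,0) — stop
  → r_2 = 2.5114
beam 3: φ=45°, α=75°
  cosα=0.2588 sinα=0.9659 | (3,1) | tMaxX 2.8978 tMaxY 0.3623 | tΔX 3.8637 tΔY 1.0353
    t=0.3623 [y] (3,2)
    t=1.3976 [y] (3,3)
    t=2.4329 [y] (3,4)
    t=2.8978 [x] (4,4) — stop
  → r_3 = 2.8978
beam 4: φ=135°, α=165°
  cosα=-0.9659 sinα=0.2588 | (3,1) | tMaxX 0.2588 tMaxY 1.3523 | tΔX 1.0353 tΔY 3.8637
    t=0.2588 [x] (2,1) — stop
  → r_4 = 0.2588

ranges = [0.6729, 2.5114, 2.8978, 0.2588]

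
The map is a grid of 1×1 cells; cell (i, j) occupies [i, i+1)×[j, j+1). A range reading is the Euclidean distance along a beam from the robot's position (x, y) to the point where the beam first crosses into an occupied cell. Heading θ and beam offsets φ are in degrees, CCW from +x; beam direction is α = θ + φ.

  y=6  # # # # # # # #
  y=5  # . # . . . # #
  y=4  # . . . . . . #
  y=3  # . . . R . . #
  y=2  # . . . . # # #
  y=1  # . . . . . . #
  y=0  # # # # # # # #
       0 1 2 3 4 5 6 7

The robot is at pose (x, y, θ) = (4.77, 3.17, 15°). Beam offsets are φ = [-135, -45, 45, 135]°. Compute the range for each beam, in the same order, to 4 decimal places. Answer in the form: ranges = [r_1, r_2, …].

ranges = [2.5057, 0.3400, 2.4600, 4.3532]

beam 1: φ=-135°, α=240°
  direction (-0.5000, -0.8660); cell (4,3); t to first gridline: x 1.5400, y 0.1963 (then +2.0000 / +1.1547)
    (4,2) via y @ 0.1963
    (4,1) via y @ 1.3510
    (3,1) via x @ 1.5400
    (3,0) via y @ 2.5057  # hit
  → r_1 = 2.5057
beam 2: φ=-45°, α=330°
  direction (0.8660, -0.5000); cell (4,3); t to first gridline: x 0.2656, y 0.3400 (then +1.1547 / +2.0000)
    (5,3) via x @ 0.2656
    (5,2) via y @ 0.3400  # hit
  → r_2 = 0.3400
beam 3: φ=45°, α=60°
  direction (0.5000, 0.8660); cell (4,3); t to first gridline: x 0.4600, y 0.9584 (then +2.0000 / +1.1547)
    (5,3) via x @ 0.4600
    (5,4) via y @ 0.9584
    (5,5) via y @ 2.1131
    (6,5) via x @ 2.4600  # hit
  → r_3 = 2.4600
beam 4: φ=135°, α=150°
  direction (-0.8660, 0.5000); cell (4,3); t to first gridline: x 0.8891, y 1.6600 (then +1.1547 / +2.0000)
    (3,3) via x @ 0.8891
    (3,4) via y @ 1.6600
    (2,4) via x @ 2.0438
    (1,4) via x @ 3.1985
    (1,5) via y @ 3.6600
    (0,5) via x @ 4.3532  # hit
  → r_4 = 4.3532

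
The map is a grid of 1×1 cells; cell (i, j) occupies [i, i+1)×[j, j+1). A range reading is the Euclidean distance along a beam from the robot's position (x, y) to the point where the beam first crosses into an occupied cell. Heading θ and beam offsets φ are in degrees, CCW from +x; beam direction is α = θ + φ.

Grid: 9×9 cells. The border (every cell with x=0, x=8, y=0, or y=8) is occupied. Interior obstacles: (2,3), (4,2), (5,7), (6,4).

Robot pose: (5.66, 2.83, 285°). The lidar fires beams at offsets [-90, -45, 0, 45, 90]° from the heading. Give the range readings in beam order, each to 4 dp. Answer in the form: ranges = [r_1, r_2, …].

beam 1: φ=-90°, α=195°
  dir = (cos 195°, sin 195°) = (-0.9659, -0.2588); from cell (5,2)
  next x-line at t=0.6833, next y-line at t=3.2069; Δt_x=1.0353, Δt_y=3.8637
    x: enter (4,2) at t=0.6833 ← occupied
  → r_1 = 0.6833
beam 2: φ=-45°, α=240°
  dir = (cos 240°, sin 240°) = (-0.5000, -0.8660); from cell (5,2)
  next x-line at t=1.3200, next y-line at t=0.9584; Δt_x=2.0000, Δt_y=1.1547
    y: enter (5,1) at t=0.9584
    x: enter (4,1) at t=1.3200
    y: enter (4,0) at t=2.1131 ← occupied
  → r_2 = 2.1131
beam 3: φ=0°, α=285°
  dir = (cos 285°, sin 285°) = (0.2588, -0.9659); from cell (5,2)
  next x-line at t=1.3137, next y-line at t=0.8593; Δt_x=3.8637, Δt_y=1.0353
    y: enter (5,1) at t=0.8593
    x: enter (6,1) at t=1.3137
    y: enter (6,0) at t=1.8946 ← occupied
  → r_3 = 1.8946
beam 4: φ=45°, α=330°
  dir = (cos 330°, sin 330°) = (0.8660, -0.5000); from cell (5,2)
  next x-line at t=0.3926, next y-line at t=1.6600; Δt_x=1.1547, Δt_y=2.0000
    x: enter (6,2) at t=0.3926
    x: enter (7,2) at t=1.5473
    y: enter (7,1) at t=1.6600
    x: enter (8,1) at t=2.7020 ← occupied
  → r_4 = 2.7020
beam 5: φ=90°, α=15°
  dir = (cos 15°, sin 15°) = (0.9659, 0.2588); from cell (5,2)
  next x-line at t=0.3520, next y-line at t=0.6568; Δt_x=1.0353, Δt_y=3.8637
    x: enter (6,2) at t=0.3520
    y: enter (6,3) at t=0.6568
    x: enter (7,3) at t=1.3873
    x: enter (8,3) at t=2.4225 ← occupied
  → r_5 = 2.4225

ranges = [0.6833, 2.1131, 1.8946, 2.7020, 2.4225]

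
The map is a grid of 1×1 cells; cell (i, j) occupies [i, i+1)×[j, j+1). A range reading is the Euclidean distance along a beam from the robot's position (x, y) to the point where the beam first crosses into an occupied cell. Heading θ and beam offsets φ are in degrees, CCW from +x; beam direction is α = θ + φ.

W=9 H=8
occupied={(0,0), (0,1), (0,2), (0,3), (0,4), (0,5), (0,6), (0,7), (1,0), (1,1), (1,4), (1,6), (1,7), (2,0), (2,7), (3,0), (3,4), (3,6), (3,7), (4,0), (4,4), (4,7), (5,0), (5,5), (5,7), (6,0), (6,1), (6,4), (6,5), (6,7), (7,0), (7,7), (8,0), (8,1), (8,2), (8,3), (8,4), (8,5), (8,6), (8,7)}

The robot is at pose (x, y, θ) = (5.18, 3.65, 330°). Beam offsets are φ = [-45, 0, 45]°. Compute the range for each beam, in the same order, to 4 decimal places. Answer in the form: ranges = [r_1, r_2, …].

ranges = [2.7435, 3.2563, 1.3523]

beam 1: φ=-45°, α=285°
  d=(0.2588,-0.9659)  start (5,3)  tX=3.1682 tY=0.6729  stride 1/|dx|=3.8637 1/|dy|=1.0353
    cross y-line → (5,2), t=0.6729
    cross y-line → (5,1), t=1.7082
    cross y-line → (5,0), t=2.7435 (wall)
  → r_1 = 2.7435
beam 2: φ=0°, α=330°
  d=(0.8660,-0.5000)  start (5,3)  tX=0.9469 tY=1.3000  stride 1/|dx|=1.1547 1/|dy|=2.0000
    cross x-line → (6,3), t=0.9469
    cross y-line → (6,2), t=1.3000
    cross x-line → (7,2), t=2.1016
    cross x-line → (8,2), t=3.2563 (wall)
  → r_2 = 3.2563
beam 3: φ=45°, α=15°
  d=(0.9659,0.2588)  start (5,3)  tX=0.8489 tY=1.3523  stride 1/|dx|=1.0353 1/|dy|=3.8637
    cross x-line → (6,3), t=0.8489
    cross y-line → (6,4), t=1.3523 (wall)
  → r_3 = 1.3523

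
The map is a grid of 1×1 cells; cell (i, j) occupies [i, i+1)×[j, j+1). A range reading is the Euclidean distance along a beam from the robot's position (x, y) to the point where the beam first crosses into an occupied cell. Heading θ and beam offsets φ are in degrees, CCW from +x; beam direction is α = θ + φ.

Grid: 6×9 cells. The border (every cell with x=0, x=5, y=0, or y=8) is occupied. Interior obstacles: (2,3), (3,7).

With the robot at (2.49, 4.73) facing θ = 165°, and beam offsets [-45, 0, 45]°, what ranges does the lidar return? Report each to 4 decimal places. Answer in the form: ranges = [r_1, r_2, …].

beam 1: φ=-45°, α=120°
  dir = (cos 120°, sin 120°) = (-0.5000, 0.8660); from cell (2,4)
  next x-line at t=0.9800, next y-line at t=0.3118; Δt_x=2.0000, Δt_y=1.1547
    y: enter (2,5) at t=0.3118
    x: enter (1,5) at t=0.9800
    y: enter (1,6) at t=1.4665
    y: enter (1,7) at t=2.6212
    x: enter (0,7) at t=2.9800 ← occupied
  → r_1 = 2.9800
beam 2: φ=0°, α=165°
  dir = (cos 165°, sin 165°) = (-0.9659, 0.2588); from cell (2,4)
  next x-line at t=0.5073, next y-line at t=1.0432; Δt_x=1.0353, Δt_y=3.8637
    x: enter (1,4) at t=0.5073
    y: enter (1,5) at t=1.0432
    x: enter (0,5) at t=1.5426 ← occupied
  → r_2 = 1.5426
beam 3: φ=45°, α=210°
  dir = (cos 210°, sin 210°) = (-0.8660, -0.5000); from cell (2,4)
  next x-line at t=0.5658, next y-line at t=1.4600; Δt_x=1.1547, Δt_y=2.0000
    x: enter (1,4) at t=0.5658
    y: enter (1,3) at t=1.4600
    x: enter (0,3) at t=1.7205 ← occupied
  → r_3 = 1.7205

ranges = [2.9800, 1.5426, 1.7205]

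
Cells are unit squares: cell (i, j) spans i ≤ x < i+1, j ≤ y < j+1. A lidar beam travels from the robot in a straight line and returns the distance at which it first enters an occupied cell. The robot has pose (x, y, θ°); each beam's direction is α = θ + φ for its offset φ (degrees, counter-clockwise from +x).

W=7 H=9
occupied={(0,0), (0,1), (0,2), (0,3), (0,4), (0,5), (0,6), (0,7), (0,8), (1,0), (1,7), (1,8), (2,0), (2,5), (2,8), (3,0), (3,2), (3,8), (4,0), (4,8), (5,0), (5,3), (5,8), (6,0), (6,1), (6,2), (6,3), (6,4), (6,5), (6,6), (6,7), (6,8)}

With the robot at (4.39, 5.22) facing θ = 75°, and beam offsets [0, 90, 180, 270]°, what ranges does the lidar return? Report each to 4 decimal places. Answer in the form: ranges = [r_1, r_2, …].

beam 1: φ=0°, α=75°
  cosα=0.2588 sinα=0.9659 | (4,5) | tMaxX 2.3569 tMaxY 0.8075 | tΔX 3.8637 tΔY 1.0353
    t=0.8075 [y] (4,6)
    t=1.8428 [y] (4,7)
    t=2.3569 [x] (5,7)
    t=2.8781 [y] (5,8) — stop
  → r_1 = 2.8781
beam 2: φ=90°, α=165°
  cosα=-0.9659 sinα=0.2588 | (4,5) | tMaxX 0.4038 tMaxY 3.0137 | tΔX 1.0353 tΔY 3.8637
    t=0.4038 [x] (3,5)
    t=1.4390 [x] (2,5) — stop
  → r_2 = 1.4390
beam 3: φ=180°, α=255°
  cosα=-0.2588 sinα=-0.9659 | (4,5) | tMaxX 1.5068 tMaxY 0.2278 | tΔX 3.8637 tΔY 1.0353
    t=0.2278 [y] (4,4)
    t=1.2630 [y] (4,3)
    t=1.5068 [x] (3,3)
    t=2.2983 [y] (3,2) — stop
  → r_3 = 2.2983
beam 4: φ=270°, α=345°
  cosα=0.9659 sinα=-0.2588 | (4,5) | tMaxX 0.6315 tMaxY 0.8500 | tΔX 1.0353 tΔY 3.8637
    t=0.6315 [x] (5,5)
    t=0.8500 [y] (5,4)
    t=1.6668 [x] (6,4) — stop
  → r_4 = 1.6668

ranges = [2.8781, 1.4390, 2.2983, 1.6668]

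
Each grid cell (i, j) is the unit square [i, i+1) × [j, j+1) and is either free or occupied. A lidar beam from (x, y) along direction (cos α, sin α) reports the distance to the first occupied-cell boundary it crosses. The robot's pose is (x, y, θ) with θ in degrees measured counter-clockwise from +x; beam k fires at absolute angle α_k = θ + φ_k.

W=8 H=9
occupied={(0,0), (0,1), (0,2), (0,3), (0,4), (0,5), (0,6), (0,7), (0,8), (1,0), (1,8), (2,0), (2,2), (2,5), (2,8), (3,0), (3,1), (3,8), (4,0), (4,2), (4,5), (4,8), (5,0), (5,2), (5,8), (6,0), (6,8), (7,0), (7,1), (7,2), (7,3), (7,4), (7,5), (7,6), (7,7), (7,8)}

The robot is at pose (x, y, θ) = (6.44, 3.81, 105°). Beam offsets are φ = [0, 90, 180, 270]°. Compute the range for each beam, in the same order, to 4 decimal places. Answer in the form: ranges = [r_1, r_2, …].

ranges = [4.3378, 3.5614, 2.1637, 0.5798]

beam 1: φ=0°, α=105°
  cosα=-0.2588 sinα=0.9659 | (6,3) | tMaxX 1.7000 tMaxY 0.1967 | tΔX 3.8637 tΔY 1.0353
    t=0.1967 [y] (6,4)
    t=1.2320 [y] (6,5)
    t=1.7000 [x] (5,5)
    t=2.2673 [y] (5,6)
    t=3.3025 [y] (5,7)
    t=4.3378 [y] (5,8) — stop
  → r_1 = 4.3378
beam 2: φ=90°, α=195°
  cosα=-0.9659 sinα=-0.2588 | (6,3) | tMaxX 0.4555 tMaxY 3.1296 | tΔX 1.0353 tΔY 3.8637
    t=0.4555 [x] (5,3)
    t=1.4908 [x] (4,3)
    t=2.5261 [x] (3,3)
    t=3.1296 [y] (3,2)
    t=3.5614 [x] (2,2) — stop
  → r_2 = 3.5614
beam 3: φ=180°, α=285°
  cosα=0.2588 sinα=-0.9659 | (6,3) | tMaxX 2.1637 tMaxY 0.8386 | tΔX 3.8637 tΔY 1.0353
    t=0.8386 [y] (6,2)
    t=1.8738 [y] (6,1)
    t=2.1637 [x] (7,1) — stop
  → r_3 = 2.1637
beam 4: φ=270°, α=15°
  cosα=0.9659 sinα=0.2588 | (6,3) | tMaxX 0.5798 tMaxY 0.7341 | tΔX 1.0353 tΔY 3.8637
    t=0.5798 [x] (7,3) — stop
  → r_4 = 0.5798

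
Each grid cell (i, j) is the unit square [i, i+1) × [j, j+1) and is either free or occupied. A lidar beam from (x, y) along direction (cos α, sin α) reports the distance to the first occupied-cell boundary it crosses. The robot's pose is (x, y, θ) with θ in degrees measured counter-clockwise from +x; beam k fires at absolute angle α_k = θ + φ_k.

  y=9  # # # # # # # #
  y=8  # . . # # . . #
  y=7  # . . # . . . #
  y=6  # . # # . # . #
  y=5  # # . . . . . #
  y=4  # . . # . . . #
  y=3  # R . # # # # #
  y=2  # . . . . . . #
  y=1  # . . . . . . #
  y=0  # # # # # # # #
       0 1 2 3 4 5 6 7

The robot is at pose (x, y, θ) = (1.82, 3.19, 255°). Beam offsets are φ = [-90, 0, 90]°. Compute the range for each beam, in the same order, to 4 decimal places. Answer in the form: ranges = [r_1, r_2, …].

ranges = [0.8489, 2.2673, 5.3627]

beam 1: φ=-90°, α=165°
  cosα=-0.9659 sinα=0.2588 | (1,3) | tMaxX 0.8489 tMaxY 3.1296 | tΔX 1.0353 tΔY 3.8637
    t=0.8489 [x] (0,3) — stop
  → r_1 = 0.8489
beam 2: φ=0°, α=255°
  cosα=-0.2588 sinα=-0.9659 | (1,3) | tMaxX 3.1682 tMaxY 0.1967 | tΔX 3.8637 tΔY 1.0353
    t=0.1967 [y] (1,2)
    t=1.2320 [y] (1,1)
    t=2.2673 [y] (1,0) — stop
  → r_2 = 2.2673
beam 3: φ=90°, α=345°
  cosα=0.9659 sinα=-0.2588 | (1,3) | tMaxX 0.1863 tMaxY 0.7341 | tΔX 1.0353 tΔY 3.8637
    t=0.1863 [x] (2,3)
    t=0.7341 [y] (2,2)
    t=1.2216 [x] (3,2)
    t=2.2569 [x] (4,2)
    t=3.2922 [x] (5,2)
    t=4.3275 [x] (6,2)
    t=4.5978 [y] (6,1)
    t=5.3627 [x] (7,1) — stop
  → r_3 = 5.3627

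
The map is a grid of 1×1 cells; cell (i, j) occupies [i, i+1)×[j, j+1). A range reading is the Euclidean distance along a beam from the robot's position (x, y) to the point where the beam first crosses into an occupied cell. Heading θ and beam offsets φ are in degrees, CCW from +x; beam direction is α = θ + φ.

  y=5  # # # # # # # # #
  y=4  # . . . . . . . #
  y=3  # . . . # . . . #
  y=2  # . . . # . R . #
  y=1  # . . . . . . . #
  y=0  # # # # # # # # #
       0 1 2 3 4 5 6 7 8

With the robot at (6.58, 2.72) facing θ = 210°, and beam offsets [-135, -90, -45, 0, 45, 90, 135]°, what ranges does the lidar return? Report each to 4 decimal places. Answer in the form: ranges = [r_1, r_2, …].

ranges = [2.3604, 2.6327, 1.6357, 3.4400, 1.7807, 1.9861, 1.4701]

beam 1: φ=-135°, α=75°
  dir = (cos 75°, sin 75°) = (0.2588, 0.9659); from cell (6,2)
  next x-line at t=1.6228, next y-line at t=0.2899; Δt_x=3.8637, Δt_y=1.0353
    y: enter (6,3) at t=0.2899
    y: enter (6,4) at t=1.3252
    x: enter (7,4) at t=1.6228
    y: enter (7,5) at t=2.3604 ← occupied
  → r_1 = 2.3604
beam 2: φ=-90°, α=120°
  dir = (cos 120°, sin 120°) = (-0.5000, 0.8660); from cell (6,2)
  next x-line at t=1.1600, next y-line at t=0.3233; Δt_x=2.0000, Δt_y=1.1547
    y: enter (6,3) at t=0.3233
    x: enter (5,3) at t=1.1600
    y: enter (5,4) at t=1.4780
    y: enter (5,5) at t=2.6327 ← occupied
  → r_2 = 2.6327
beam 3: φ=-45°, α=165°
  dir = (cos 165°, sin 165°) = (-0.9659, 0.2588); from cell (6,2)
  next x-line at t=0.6005, next y-line at t=1.0818; Δt_x=1.0353, Δt_y=3.8637
    x: enter (5,2) at t=0.6005
    y: enter (5,3) at t=1.0818
    x: enter (4,3) at t=1.6357 ← occupied
  → r_3 = 1.6357
beam 4: φ=0°, α=210°
  dir = (cos 210°, sin 210°) = (-0.8660, -0.5000); from cell (6,2)
  next x-line at t=0.6697, next y-line at t=1.4400; Δt_x=1.1547, Δt_y=2.0000
    x: enter (5,2) at t=0.6697
    y: enter (5,1) at t=1.4400
    x: enter (4,1) at t=1.8244
    x: enter (3,1) at t=2.9791
    y: enter (3,0) at t=3.4400 ← occupied
  → r_4 = 3.4400
beam 5: φ=45°, α=255°
  dir = (cos 255°, sin 255°) = (-0.2588, -0.9659); from cell (6,2)
  next x-line at t=2.2409, next y-line at t=0.7454; Δt_x=3.8637, Δt_y=1.0353
    y: enter (6,1) at t=0.7454
    y: enter (6,0) at t=1.7807 ← occupied
  → r_5 = 1.7807
beam 6: φ=90°, α=300°
  dir = (cos 300°, sin 300°) = (0.5000, -0.8660); from cell (6,2)
  next x-line at t=0.8400, next y-line at t=0.8314; Δt_x=2.0000, Δt_y=1.1547
    y: enter (6,1) at t=0.8314
    x: enter (7,1) at t=0.8400
    y: enter (7,0) at t=1.9861 ← occupied
  → r_6 = 1.9861
beam 7: φ=135°, α=345°
  dir = (cos 345°, sin 345°) = (0.9659, -0.2588); from cell (6,2)
  next x-line at t=0.4348, next y-line at t=2.7819; Δt_x=1.0353, Δt_y=3.8637
    x: enter (7,2) at t=0.4348
    x: enter (8,2) at t=1.4701 ← occupied
  → r_7 = 1.4701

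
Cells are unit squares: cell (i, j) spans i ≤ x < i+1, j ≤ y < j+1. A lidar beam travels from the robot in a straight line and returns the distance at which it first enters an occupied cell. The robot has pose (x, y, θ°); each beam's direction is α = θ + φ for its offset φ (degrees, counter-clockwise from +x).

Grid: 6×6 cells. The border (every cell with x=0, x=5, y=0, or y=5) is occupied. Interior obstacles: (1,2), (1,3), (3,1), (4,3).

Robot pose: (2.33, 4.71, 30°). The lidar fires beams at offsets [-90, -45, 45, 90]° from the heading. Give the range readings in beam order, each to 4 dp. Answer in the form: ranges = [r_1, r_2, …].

beam 1: φ=-90°, α=300°
  dir = (cos 300°, sin 300°) = (0.5000, -0.8660); from cell (2,4)
  next x-line at t=1.3400, next y-line at t=0.8198; Δt_x=2.0000, Δt_y=1.1547
    y: enter (2,3) at t=0.8198
    x: enter (3,3) at t=1.3400
    y: enter (3,2) at t=1.9745
    y: enter (3,1) at t=3.1292 ← occupied
  → r_1 = 3.1292
beam 2: φ=-45°, α=345°
  dir = (cos 345°, sin 345°) = (0.9659, -0.2588); from cell (2,4)
  next x-line at t=0.6936, next y-line at t=2.7432; Δt_x=1.0353, Δt_y=3.8637
    x: enter (3,4) at t=0.6936
    x: enter (4,4) at t=1.7289
    y: enter (4,3) at t=2.7432 ← occupied
  → r_2 = 2.7432
beam 3: φ=45°, α=75°
  dir = (cos 75°, sin 75°) = (0.2588, 0.9659); from cell (2,4)
  next x-line at t=2.5887, next y-line at t=0.3002; Δt_x=3.8637, Δt_y=1.0353
    y: enter (2,5) at t=0.3002 ← occupied
  → r_3 = 0.3002
beam 4: φ=90°, α=120°
  dir = (cos 120°, sin 120°) = (-0.5000, 0.8660); from cell (2,4)
  next x-line at t=0.6600, next y-line at t=0.3349; Δt_x=2.0000, Δt_y=1.1547
    y: enter (2,5) at t=0.3349 ← occupied
  → r_4 = 0.3349

ranges = [3.1292, 2.7432, 0.3002, 0.3349]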